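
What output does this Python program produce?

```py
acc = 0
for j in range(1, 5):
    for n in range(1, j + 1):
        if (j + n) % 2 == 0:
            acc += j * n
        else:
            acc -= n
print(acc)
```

34

j=1,n=1: even sum, acc = 0+1 = 1
j=2,n=1: odd sum, acc = 1-1 = 0
j=2,n=2: even sum, acc = 0+4 = 4
j=3,n=1: even sum, acc = 4+3 = 7
j=3,n=2: odd sum, acc = 7-2 = 5
j=3,n=3: even sum, acc = 5+9 = 14
j=4,n=1: odd sum, acc = 14-1 = 13
j=4,n=2: even sum, acc = 13+8 = 21
j=4,n=3: odd sum, acc = 21-3 = 18
j=4,n=4: even sum, acc = 18+16 = 34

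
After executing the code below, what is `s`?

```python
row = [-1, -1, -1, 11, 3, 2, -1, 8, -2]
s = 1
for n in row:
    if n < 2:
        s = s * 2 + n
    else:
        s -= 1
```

n=-1: <2, s = 1*2+(-1) = 1
n=-1: <2, s = 1*2+(-1) = 1
n=-1: <2, s = 1*2+(-1) = 1
n=11: not <2, s = 1-1 = 0
n=3: not <2, s = 0-1 = -1
n=2: not <2, s = (-1)-1 = -2
n=-1: <2, s = (-2)*2+(-1) = -5
n=8: not <2, s = (-5)-1 = -6
n=-2: <2, s = (-6)*2+(-2) = -14

-14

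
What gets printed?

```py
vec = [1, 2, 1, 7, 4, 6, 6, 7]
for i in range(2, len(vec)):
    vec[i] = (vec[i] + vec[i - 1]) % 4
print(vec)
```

[1, 2, 3, 2, 2, 0, 2, 1]

i=2: vec[2] = (1+2)%4 = 3 → [1, 2, 3, 7, 4, 6, 6, 7]
i=3: vec[3] = (7+3)%4 = 2 → [1, 2, 3, 2, 4, 6, 6, 7]
i=4: vec[4] = (4+2)%4 = 2 → [1, 2, 3, 2, 2, 6, 6, 7]
i=5: vec[5] = (6+2)%4 = 0 → [1, 2, 3, 2, 2, 0, 6, 7]
i=6: vec[6] = (6+0)%4 = 2 → [1, 2, 3, 2, 2, 0, 2, 7]
i=7: vec[7] = (7+2)%4 = 1 → [1, 2, 3, 2, 2, 0, 2, 1]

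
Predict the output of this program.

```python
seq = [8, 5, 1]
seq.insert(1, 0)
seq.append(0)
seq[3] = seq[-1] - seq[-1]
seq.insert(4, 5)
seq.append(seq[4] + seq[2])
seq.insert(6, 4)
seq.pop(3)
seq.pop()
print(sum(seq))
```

22

insert 0 at 1 → [8, 0, 5, 1]
append 0 → [8, 0, 5, 1, 0]
seq[3] = seq[-1]-seq[-1] = 0-0 = 0 → [8, 0, 5, 0, 0]
insert 5 at 4 → [8, 0, 5, 0, 5, 0]
append seq[4]+seq[2] = 5+5 = 10 → [8, 0, 5, 0, 5, 0, 10]
insert 4 at 6 → [8, 0, 5, 0, 5, 0, 4, 10]
pop(3) removes 0 → [8, 0, 5, 5, 0, 4, 10]
pop() removes 10 → [8, 0, 5, 5, 0, 4]
sum = 22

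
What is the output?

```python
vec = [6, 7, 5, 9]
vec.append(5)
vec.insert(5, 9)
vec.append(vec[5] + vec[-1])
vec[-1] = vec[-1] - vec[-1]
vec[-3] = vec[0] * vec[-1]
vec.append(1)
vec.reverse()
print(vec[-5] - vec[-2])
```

-7

append 5 → [6, 7, 5, 9, 5]
insert 9 at 5 → [6, 7, 5, 9, 5, 9]
append vec[5]+vec[-1] = 9+9 = 18 → [6, 7, 5, 9, 5, 9, 18]
vec[-1] = vec[-1]-vec[-1] = 18-18 = 0 → [6, 7, 5, 9, 5, 9, 0]
vec[-3] = vec[0]*vec[-1] = 6*0 = 0 → [6, 7, 5, 9, 0, 9, 0]
append 1 → [6, 7, 5, 9, 0, 9, 0, 1]
reverse → [1, 0, 9, 0, 9, 5, 7, 6]
vec[-5]-vec[-2] = 0-7 = -7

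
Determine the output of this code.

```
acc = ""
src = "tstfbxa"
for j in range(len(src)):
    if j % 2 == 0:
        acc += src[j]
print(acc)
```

ttba

j=0: add 't' → 't'
j=1: skip
j=2: add 't' → 'tt'
j=3: skip
j=4: add 'b' → 'ttb'
j=5: skip
j=6: add 'a' → 'ttba'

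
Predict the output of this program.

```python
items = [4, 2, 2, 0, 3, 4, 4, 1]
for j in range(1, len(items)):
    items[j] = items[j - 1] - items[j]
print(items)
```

j=1: items[1] = 4-2 = 2 → [4, 2, 2, 0, 3, 4, 4, 1]
j=2: items[2] = 2-2 = 0 → [4, 2, 0, 0, 3, 4, 4, 1]
j=3: items[3] = 0-0 = 0 → [4, 2, 0, 0, 3, 4, 4, 1]
j=4: items[4] = 0-3 = -3 → [4, 2, 0, 0, -3, 4, 4, 1]
j=5: items[5] = (-3)-4 = -7 → [4, 2, 0, 0, -3, -7, 4, 1]
j=6: items[6] = (-7)-4 = -11 → [4, 2, 0, 0, -3, -7, -11, 1]
j=7: items[7] = (-11)-1 = -12 → [4, 2, 0, 0, -3, -7, -11, -12]

[4, 2, 0, 0, -3, -7, -11, -12]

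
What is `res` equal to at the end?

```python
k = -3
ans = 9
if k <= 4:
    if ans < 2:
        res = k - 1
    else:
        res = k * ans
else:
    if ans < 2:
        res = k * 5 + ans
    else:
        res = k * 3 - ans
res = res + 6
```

-21

k=-3, ans=9
k <= 4 is True; ans < 2 is False
→ res = k * ans = -27
res = (-27)+6 = -21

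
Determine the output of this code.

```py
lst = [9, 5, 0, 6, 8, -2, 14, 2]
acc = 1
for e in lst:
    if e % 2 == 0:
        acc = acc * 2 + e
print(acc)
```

e=9: not even
e=5: not even
e=0: even, acc = 1*2+0 = 2
e=6: even, acc = 2*2+6 = 10
e=8: even, acc = 10*2+8 = 28
e=-2: even, acc = 28*2+(-2) = 54
e=14: even, acc = 54*2+14 = 122
e=2: even, acc = 122*2+2 = 246

246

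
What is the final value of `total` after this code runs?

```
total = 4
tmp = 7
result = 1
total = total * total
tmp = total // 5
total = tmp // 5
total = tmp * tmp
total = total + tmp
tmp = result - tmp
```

total = 4*4 = 16
tmp = 16//5 = 3
total = 3//5 = 0
total = 3*3 = 9
total = 9+3 = 12
tmp = 1-3 = -2

12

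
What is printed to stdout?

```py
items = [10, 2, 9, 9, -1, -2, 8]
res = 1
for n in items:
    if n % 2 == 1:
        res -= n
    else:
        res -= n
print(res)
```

n=10: not odd, res = 1-10 = -9
n=2: not odd, res = (-9)-2 = -11
n=9: odd, res = (-11)-9 = -20
n=9: odd, res = (-20)-9 = -29
n=-1: odd, res = (-29)-(-1) = -28
n=-2: not odd, res = (-28)-(-2) = -26
n=8: not odd, res = (-26)-8 = -34

-34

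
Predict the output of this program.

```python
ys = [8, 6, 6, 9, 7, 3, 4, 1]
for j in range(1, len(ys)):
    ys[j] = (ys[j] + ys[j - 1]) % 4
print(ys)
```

j=1: ys[1] = (6+8)%4 = 2 → [8, 2, 6, 9, 7, 3, 4, 1]
j=2: ys[2] = (6+2)%4 = 0 → [8, 2, 0, 9, 7, 3, 4, 1]
j=3: ys[3] = (9+0)%4 = 1 → [8, 2, 0, 1, 7, 3, 4, 1]
j=4: ys[4] = (7+1)%4 = 0 → [8, 2, 0, 1, 0, 3, 4, 1]
j=5: ys[5] = (3+0)%4 = 3 → [8, 2, 0, 1, 0, 3, 4, 1]
j=6: ys[6] = (4+3)%4 = 3 → [8, 2, 0, 1, 0, 3, 3, 1]
j=7: ys[7] = (1+3)%4 = 0 → [8, 2, 0, 1, 0, 3, 3, 0]

[8, 2, 0, 1, 0, 3, 3, 0]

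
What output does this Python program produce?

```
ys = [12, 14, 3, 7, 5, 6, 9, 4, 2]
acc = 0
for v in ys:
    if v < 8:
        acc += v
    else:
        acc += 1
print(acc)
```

v=12: not <8, acc = 0+1 = 1
v=14: not <8, acc = 1+1 = 2
v=3: <8, acc = 2+3 = 5
v=7: <8, acc = 5+7 = 12
v=5: <8, acc = 12+5 = 17
v=6: <8, acc = 17+6 = 23
v=9: not <8, acc = 23+1 = 24
v=4: <8, acc = 24+4 = 28
v=2: <8, acc = 28+2 = 30

30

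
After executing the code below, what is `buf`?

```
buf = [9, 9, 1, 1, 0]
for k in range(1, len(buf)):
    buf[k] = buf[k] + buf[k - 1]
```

[9, 18, 19, 20, 20]

k=1: buf[1] = 9+9 = 18 → [9, 18, 1, 1, 0]
k=2: buf[2] = 1+18 = 19 → [9, 18, 19, 1, 0]
k=3: buf[3] = 1+19 = 20 → [9, 18, 19, 20, 0]
k=4: buf[4] = 0+20 = 20 → [9, 18, 19, 20, 20]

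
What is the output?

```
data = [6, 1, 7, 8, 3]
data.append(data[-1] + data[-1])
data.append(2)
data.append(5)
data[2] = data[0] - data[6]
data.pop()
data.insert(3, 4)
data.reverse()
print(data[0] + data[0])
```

4

append data[-1]+data[-1] = 3+3 = 6 → [6, 1, 7, 8, 3, 6]
append 2 → [6, 1, 7, 8, 3, 6, 2]
append 5 → [6, 1, 7, 8, 3, 6, 2, 5]
data[2] = data[0]-data[6] = 6-2 = 4 → [6, 1, 4, 8, 3, 6, 2, 5]
pop() removes 5 → [6, 1, 4, 8, 3, 6, 2]
insert 4 at 3 → [6, 1, 4, 4, 8, 3, 6, 2]
reverse → [2, 6, 3, 8, 4, 4, 1, 6]
data[0]+data[0] = 2+2 = 4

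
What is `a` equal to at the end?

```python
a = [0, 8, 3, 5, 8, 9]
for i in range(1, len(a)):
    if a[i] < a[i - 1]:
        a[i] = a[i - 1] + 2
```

[0, 8, 10, 12, 14, 16]

i=1: 8>=0, unchanged → [0, 8, 3, 5, 8, 9]
i=2: 3<8, a[2] = 8+2 = 10 → [0, 8, 10, 5, 8, 9]
i=3: 5<10, a[3] = 10+2 = 12 → [0, 8, 10, 12, 8, 9]
i=4: 8<12, a[4] = 12+2 = 14 → [0, 8, 10, 12, 14, 9]
i=5: 9<14, a[5] = 14+2 = 16 → [0, 8, 10, 12, 14, 16]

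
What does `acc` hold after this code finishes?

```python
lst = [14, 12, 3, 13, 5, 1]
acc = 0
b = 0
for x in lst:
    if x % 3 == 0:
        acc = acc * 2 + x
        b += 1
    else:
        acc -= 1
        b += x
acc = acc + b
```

55

x=14: not %3==0, acc = 0-1 = -1; b=14
x=12: %3==0, acc = (-1)*2+12 = 10; b=15
x=3: %3==0, acc = 10*2+3 = 23; b=16
x=13: not %3==0, acc = 23-1 = 22; b=29
x=5: not %3==0, acc = 22-1 = 21; b=34
x=1: not %3==0, acc = 21-1 = 20; b=35
acc+b = 20+35 = 55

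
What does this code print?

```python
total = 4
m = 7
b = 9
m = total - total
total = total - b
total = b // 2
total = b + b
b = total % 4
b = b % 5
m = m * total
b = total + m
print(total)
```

18

m = 4-4 = 0
total = 4-9 = -5
total = 9//2 = 4
total = 9+9 = 18
b = 18%4 = 2
b = 2%5 = 2
m = 0*18 = 0
b = 18+0 = 18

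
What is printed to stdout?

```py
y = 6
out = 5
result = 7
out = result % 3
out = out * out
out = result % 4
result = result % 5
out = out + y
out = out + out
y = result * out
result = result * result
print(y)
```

36

out = 7%3 = 1
out = 1*1 = 1
out = 7%4 = 3
result = 7%5 = 2
out = 3+6 = 9
out = 9+9 = 18
y = 2*18 = 36
result = 2*2 = 4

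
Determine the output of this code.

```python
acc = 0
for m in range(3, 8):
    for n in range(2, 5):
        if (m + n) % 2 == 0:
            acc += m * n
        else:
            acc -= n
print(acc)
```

81

m=3,n=2: odd sum, acc = 0-2 = -2
m=3,n=3: even sum, acc = (-2)+9 = 7
m=3,n=4: odd sum, acc = 7-4 = 3
m=4,n=2: even sum, acc = 3+8 = 11
m=4,n=3: odd sum, acc = 11-3 = 8
m=4,n=4: even sum, acc = 8+16 = 24
m=5,n=2: odd sum, acc = 24-2 = 22
m=5,n=3: even sum, acc = 22+15 = 37
m=5,n=4: odd sum, acc = 37-4 = 33
m=6,n=2: even sum, acc = 33+12 = 45
m=6,n=3: odd sum, acc = 45-3 = 42
m=6,n=4: even sum, acc = 42+24 = 66
m=7,n=2: odd sum, acc = 66-2 = 64
m=7,n=3: even sum, acc = 64+21 = 85
m=7,n=4: odd sum, acc = 85-4 = 81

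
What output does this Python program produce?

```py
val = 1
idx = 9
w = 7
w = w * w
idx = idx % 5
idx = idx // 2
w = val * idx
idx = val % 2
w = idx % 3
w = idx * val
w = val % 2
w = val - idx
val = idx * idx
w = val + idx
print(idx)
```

1

w = 7*7 = 49
idx = 9%5 = 4
idx = 4//2 = 2
w = 1*2 = 2
idx = 1%2 = 1
w = 1%3 = 1
w = 1*1 = 1
w = 1%2 = 1
w = 1-1 = 0
val = 1*1 = 1
w = 1+1 = 2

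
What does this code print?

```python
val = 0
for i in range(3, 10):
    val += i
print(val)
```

42

i=3: val = 0+3 = 3
i=4: val = 3+4 = 7
i=5: val = 7+5 = 12
i=6: val = 12+6 = 18
i=7: val = 18+7 = 25
i=8: val = 25+8 = 33
i=9: val = 33+9 = 42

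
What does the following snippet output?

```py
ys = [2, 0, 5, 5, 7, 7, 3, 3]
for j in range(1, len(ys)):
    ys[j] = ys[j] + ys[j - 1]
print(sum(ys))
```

129

j=1: ys[1] = 0+2 = 2 → [2, 2, 5, 5, 7, 7, 3, 3]
j=2: ys[2] = 5+2 = 7 → [2, 2, 7, 5, 7, 7, 3, 3]
j=3: ys[3] = 5+7 = 12 → [2, 2, 7, 12, 7, 7, 3, 3]
j=4: ys[4] = 7+12 = 19 → [2, 2, 7, 12, 19, 7, 3, 3]
j=5: ys[5] = 7+19 = 26 → [2, 2, 7, 12, 19, 26, 3, 3]
j=6: ys[6] = 3+26 = 29 → [2, 2, 7, 12, 19, 26, 29, 3]
j=7: ys[7] = 3+29 = 32 → [2, 2, 7, 12, 19, 26, 29, 32]
sum = 129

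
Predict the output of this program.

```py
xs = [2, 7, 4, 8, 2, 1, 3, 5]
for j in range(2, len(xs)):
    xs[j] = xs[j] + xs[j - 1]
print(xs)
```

[2, 7, 11, 19, 21, 22, 25, 30]

j=2: xs[2] = 4+7 = 11 → [2, 7, 11, 8, 2, 1, 3, 5]
j=3: xs[3] = 8+11 = 19 → [2, 7, 11, 19, 2, 1, 3, 5]
j=4: xs[4] = 2+19 = 21 → [2, 7, 11, 19, 21, 1, 3, 5]
j=5: xs[5] = 1+21 = 22 → [2, 7, 11, 19, 21, 22, 3, 5]
j=6: xs[6] = 3+22 = 25 → [2, 7, 11, 19, 21, 22, 25, 5]
j=7: xs[7] = 5+25 = 30 → [2, 7, 11, 19, 21, 22, 25, 30]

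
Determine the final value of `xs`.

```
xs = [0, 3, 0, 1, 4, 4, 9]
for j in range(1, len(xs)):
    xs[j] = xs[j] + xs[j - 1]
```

j=1: xs[1] = 3+0 = 3 → [0, 3, 0, 1, 4, 4, 9]
j=2: xs[2] = 0+3 = 3 → [0, 3, 3, 1, 4, 4, 9]
j=3: xs[3] = 1+3 = 4 → [0, 3, 3, 4, 4, 4, 9]
j=4: xs[4] = 4+4 = 8 → [0, 3, 3, 4, 8, 4, 9]
j=5: xs[5] = 4+8 = 12 → [0, 3, 3, 4, 8, 12, 9]
j=6: xs[6] = 9+12 = 21 → [0, 3, 3, 4, 8, 12, 21]

[0, 3, 3, 4, 8, 12, 21]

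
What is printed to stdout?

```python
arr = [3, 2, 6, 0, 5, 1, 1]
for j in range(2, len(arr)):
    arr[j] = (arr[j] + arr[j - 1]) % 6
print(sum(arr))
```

15

j=2: arr[2] = (6+2)%6 = 2 → [3, 2, 2, 0, 5, 1, 1]
j=3: arr[3] = (0+2)%6 = 2 → [3, 2, 2, 2, 5, 1, 1]
j=4: arr[4] = (5+2)%6 = 1 → [3, 2, 2, 2, 1, 1, 1]
j=5: arr[5] = (1+1)%6 = 2 → [3, 2, 2, 2, 1, 2, 1]
j=6: arr[6] = (1+2)%6 = 3 → [3, 2, 2, 2, 1, 2, 3]
sum = 15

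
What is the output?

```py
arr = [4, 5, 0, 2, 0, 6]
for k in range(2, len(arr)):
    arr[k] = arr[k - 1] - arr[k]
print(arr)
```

[4, 5, 5, 3, 3, -3]

k=2: arr[2] = 5-0 = 5 → [4, 5, 5, 2, 0, 6]
k=3: arr[3] = 5-2 = 3 → [4, 5, 5, 3, 0, 6]
k=4: arr[4] = 3-0 = 3 → [4, 5, 5, 3, 3, 6]
k=5: arr[5] = 3-6 = -3 → [4, 5, 5, 3, 3, -3]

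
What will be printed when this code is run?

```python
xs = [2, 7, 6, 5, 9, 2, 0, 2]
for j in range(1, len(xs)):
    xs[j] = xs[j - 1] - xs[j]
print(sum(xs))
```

j=1: xs[1] = 2-7 = -5 → [2, -5, 6, 5, 9, 2, 0, 2]
j=2: xs[2] = (-5)-6 = -11 → [2, -5, -11, 5, 9, 2, 0, 2]
j=3: xs[3] = (-11)-5 = -16 → [2, -5, -11, -16, 9, 2, 0, 2]
j=4: xs[4] = (-16)-9 = -25 → [2, -5, -11, -16, -25, 2, 0, 2]
j=5: xs[5] = (-25)-2 = -27 → [2, -5, -11, -16, -25, -27, 0, 2]
j=6: xs[6] = (-27)-0 = -27 → [2, -5, -11, -16, -25, -27, -27, 2]
j=7: xs[7] = (-27)-2 = -29 → [2, -5, -11, -16, -25, -27, -27, -29]
sum = -138

-138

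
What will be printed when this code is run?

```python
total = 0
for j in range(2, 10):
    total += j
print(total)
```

j=2: total = 0+2 = 2
j=3: total = 2+3 = 5
j=4: total = 5+4 = 9
j=5: total = 9+5 = 14
j=6: total = 14+6 = 20
j=7: total = 20+7 = 27
j=8: total = 27+8 = 35
j=9: total = 35+9 = 44

44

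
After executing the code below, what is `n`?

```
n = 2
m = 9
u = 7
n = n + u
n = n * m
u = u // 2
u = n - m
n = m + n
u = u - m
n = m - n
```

n = 2+7 = 9
n = 9*9 = 81
u = 7//2 = 3
u = 81-9 = 72
n = 9+81 = 90
u = 72-9 = 63
n = 9-90 = -81

-81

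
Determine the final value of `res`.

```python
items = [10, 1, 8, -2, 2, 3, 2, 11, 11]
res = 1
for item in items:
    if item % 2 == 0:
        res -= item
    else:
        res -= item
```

item=10: even, res = 1-10 = -9
item=1: not even, res = (-9)-1 = -10
item=8: even, res = (-10)-8 = -18
item=-2: even, res = (-18)-(-2) = -16
item=2: even, res = (-16)-2 = -18
item=3: not even, res = (-18)-3 = -21
item=2: even, res = (-21)-2 = -23
item=11: not even, res = (-23)-11 = -34
item=11: not even, res = (-34)-11 = -45

-45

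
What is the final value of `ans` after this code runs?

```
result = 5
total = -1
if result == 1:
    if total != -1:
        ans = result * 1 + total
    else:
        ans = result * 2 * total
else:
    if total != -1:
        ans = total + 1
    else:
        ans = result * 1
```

result=5, total=-1
result == 1 is False; total != -1 is False
→ ans = result * 1 = 5

5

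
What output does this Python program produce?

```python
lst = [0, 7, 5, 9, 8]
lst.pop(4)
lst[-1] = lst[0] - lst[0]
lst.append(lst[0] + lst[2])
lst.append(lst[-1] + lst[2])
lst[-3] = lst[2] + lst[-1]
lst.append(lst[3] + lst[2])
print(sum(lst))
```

62

pop(4) removes 8 → [0, 7, 5, 9]
lst[-1] = lst[0]-lst[0] = 0-0 = 0 → [0, 7, 5, 0]
append lst[0]+lst[2] = 0+5 = 5 → [0, 7, 5, 0, 5]
append lst[-1]+lst[2] = 5+5 = 10 → [0, 7, 5, 0, 5, 10]
lst[-3] = lst[2]+lst[-1] = 5+10 = 15 → [0, 7, 5, 15, 5, 10]
append lst[3]+lst[2] = 15+5 = 20 → [0, 7, 5, 15, 5, 10, 20]
sum = 62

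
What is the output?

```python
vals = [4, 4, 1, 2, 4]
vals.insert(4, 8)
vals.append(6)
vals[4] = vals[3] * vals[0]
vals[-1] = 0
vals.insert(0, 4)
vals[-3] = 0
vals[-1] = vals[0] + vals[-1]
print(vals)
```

[4, 4, 4, 1, 2, 0, 4, 4]

insert 8 at 4 → [4, 4, 1, 2, 8, 4]
append 6 → [4, 4, 1, 2, 8, 4, 6]
vals[4] = vals[3]*vals[0] = 2*4 = 8 → [4, 4, 1, 2, 8, 4, 6]
vals[-1] = 0 → [4, 4, 1, 2, 8, 4, 0]
insert 4 at 0 → [4, 4, 4, 1, 2, 8, 4, 0]
vals[-3] = 0 → [4, 4, 4, 1, 2, 0, 4, 0]
vals[-1] = vals[0]+vals[-1] = 4+0 = 4 → [4, 4, 4, 1, 2, 0, 4, 4]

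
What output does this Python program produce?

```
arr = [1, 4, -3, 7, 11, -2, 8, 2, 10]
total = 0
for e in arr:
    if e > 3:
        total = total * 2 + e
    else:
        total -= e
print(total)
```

e=1: not >3, total = 0-1 = -1
e=4: >3, total = (-1)*2+4 = 2
e=-3: not >3, total = 2-(-3) = 5
e=7: >3, total = 5*2+7 = 17
e=11: >3, total = 17*2+11 = 45
e=-2: not >3, total = 45-(-2) = 47
e=8: >3, total = 47*2+8 = 102
e=2: not >3, total = 102-2 = 100
e=10: >3, total = 100*2+10 = 210

210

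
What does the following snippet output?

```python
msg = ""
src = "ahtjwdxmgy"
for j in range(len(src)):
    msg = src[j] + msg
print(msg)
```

j=0: prepend 'a' → 'a'
j=1: prepend 'h' → 'ha'
j=2: prepend 't' → 'tha'
j=3: prepend 'j' → 'jtha'
j=4: prepend 'w' → 'wjtha'
j=5: prepend 'd' → 'dwjtha'
j=6: prepend 'x' → 'xdwjtha'
j=7: prepend 'm' → 'mxdwjtha'
j=8: prepend 'g' → 'gmxdwjtha'
j=9: prepend 'y' → 'ygmxdwjtha'

ygmxdwjtha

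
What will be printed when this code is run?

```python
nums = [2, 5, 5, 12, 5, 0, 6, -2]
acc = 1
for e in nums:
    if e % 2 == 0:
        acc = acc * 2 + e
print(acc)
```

170

e=2: even, acc = 1*2+2 = 4
e=5: not even
e=5: not even
e=12: even, acc = 4*2+12 = 20
e=5: not even
e=0: even, acc = 20*2+0 = 40
e=6: even, acc = 40*2+6 = 86
e=-2: even, acc = 86*2+(-2) = 170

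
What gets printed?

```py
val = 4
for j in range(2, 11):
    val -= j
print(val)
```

-50

j=2: val = 4-2 = 2
j=3: val = 2-3 = -1
j=4: val = (-1)-4 = -5
j=5: val = (-5)-5 = -10
j=6: val = (-10)-6 = -16
j=7: val = (-16)-7 = -23
j=8: val = (-23)-8 = -31
j=9: val = (-31)-9 = -40
j=10: val = (-40)-10 = -50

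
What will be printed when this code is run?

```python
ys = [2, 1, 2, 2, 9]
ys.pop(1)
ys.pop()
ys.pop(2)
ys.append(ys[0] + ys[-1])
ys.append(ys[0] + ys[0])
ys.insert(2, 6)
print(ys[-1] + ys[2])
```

pop(1) removes 1 → [2, 2, 2, 9]
pop() removes 9 → [2, 2, 2]
pop(2) removes 2 → [2, 2]
append ys[0]+ys[-1] = 2+2 = 4 → [2, 2, 4]
append ys[0]+ys[0] = 2+2 = 4 → [2, 2, 4, 4]
insert 6 at 2 → [2, 2, 6, 4, 4]
ys[-1]+ys[2] = 4+6 = 10

10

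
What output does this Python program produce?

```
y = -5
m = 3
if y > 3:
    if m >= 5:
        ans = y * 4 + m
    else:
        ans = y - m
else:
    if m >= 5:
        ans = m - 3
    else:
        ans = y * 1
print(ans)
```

y=-5, m=3
y > 3 is False; m >= 5 is False
→ ans = y * 1 = -5

-5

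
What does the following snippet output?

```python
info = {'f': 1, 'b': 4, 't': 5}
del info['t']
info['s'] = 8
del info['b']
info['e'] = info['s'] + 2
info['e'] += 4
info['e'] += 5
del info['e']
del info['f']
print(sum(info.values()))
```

8

del 't' → {'f': 1, 'b': 4}
info['s'] = 8 → {'f': 1, 'b': 4, 's': 8}
del 'b' → {'f': 1, 's': 8}
info['e'] = info['s']+2 = 10 → {'f': 1, 's': 8, 'e': 10}
info['e'] = 10+4 = 14 → {'f': 1, 's': 8, 'e': 14}
info['e'] = 14+5 = 19 → {'f': 1, 's': 8, 'e': 19}
del 'e' → {'f': 1, 's': 8}
del 'f' → {'s': 8}
sum of values = 8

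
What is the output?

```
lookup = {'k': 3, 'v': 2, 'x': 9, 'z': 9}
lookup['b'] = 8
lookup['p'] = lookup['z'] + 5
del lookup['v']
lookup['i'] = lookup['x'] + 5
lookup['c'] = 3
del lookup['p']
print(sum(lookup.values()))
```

46

lookup['b'] = 8 → {'k': 3, 'v': 2, 'x': 9, 'z': 9, 'b': 8}
lookup['p'] = lookup['z']+5 = 14 → {'k': 3, 'v': 2, 'x': 9, 'z': 9, 'b': 8, 'p': 14}
del 'v' → {'k': 3, 'x': 9, 'z': 9, 'b': 8, 'p': 14}
lookup['i'] = lookup['x']+5 = 14 → {'k': 3, 'x': 9, 'z': 9, 'b': 8, 'p': 14, 'i': 14}
lookup['c'] = 3 → {'k': 3, 'x': 9, 'z': 9, 'b': 8, 'p': 14, 'i': 14, 'c': 3}
del 'p' → {'k': 3, 'x': 9, 'z': 9, 'b': 8, 'i': 14, 'c': 3}
sum of values = 46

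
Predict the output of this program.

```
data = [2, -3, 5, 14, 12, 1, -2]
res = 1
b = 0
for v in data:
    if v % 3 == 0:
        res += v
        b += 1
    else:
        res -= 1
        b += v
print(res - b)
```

v=2: not %3==0, res = 1-1 = 0; b=2
v=-3: %3==0, res = 0+(-3) = -3; b=3
v=5: not %3==0, res = (-3)-1 = -4; b=8
v=14: not %3==0, res = (-4)-1 = -5; b=22
v=12: %3==0, res = (-5)+12 = 7; b=23
v=1: not %3==0, res = 7-1 = 6; b=24
v=-2: not %3==0, res = 6-1 = 5; b=22
res-b = 5-22 = -17

-17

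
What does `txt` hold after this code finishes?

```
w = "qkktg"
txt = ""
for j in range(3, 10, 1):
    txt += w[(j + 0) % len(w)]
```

j=3: add w[3]='t' → 't'
j=4: add w[4]='g' → 'tg'
j=5: add w[0]='q' → 'tgq'
j=6: add w[1]='k' → 'tgqk'
j=7: add w[2]='k' → 'tgqkk'
j=8: add w[3]='t' → 'tgqkkt'
j=9: add w[4]='g' → 'tgqkktg'

'tgqkktg'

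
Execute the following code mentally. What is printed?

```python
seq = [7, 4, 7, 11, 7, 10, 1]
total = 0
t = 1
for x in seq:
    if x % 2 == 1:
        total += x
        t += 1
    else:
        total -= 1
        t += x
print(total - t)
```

11

x=7: odd, total = 0+7 = 7; t=2
x=4: not odd, total = 7-1 = 6; t=6
x=7: odd, total = 6+7 = 13; t=7
x=11: odd, total = 13+11 = 24; t=8
x=7: odd, total = 24+7 = 31; t=9
x=10: not odd, total = 31-1 = 30; t=19
x=1: odd, total = 30+1 = 31; t=20
total-t = 31-20 = 11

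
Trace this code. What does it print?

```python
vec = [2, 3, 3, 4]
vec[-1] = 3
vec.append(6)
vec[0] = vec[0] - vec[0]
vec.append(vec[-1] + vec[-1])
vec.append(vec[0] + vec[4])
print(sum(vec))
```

33

vec[-1] = 3 → [2, 3, 3, 3]
append 6 → [2, 3, 3, 3, 6]
vec[0] = vec[0]-vec[0] = 2-2 = 0 → [0, 3, 3, 3, 6]
append vec[-1]+vec[-1] = 6+6 = 12 → [0, 3, 3, 3, 6, 12]
append vec[0]+vec[4] = 0+6 = 6 → [0, 3, 3, 3, 6, 12, 6]
sum = 33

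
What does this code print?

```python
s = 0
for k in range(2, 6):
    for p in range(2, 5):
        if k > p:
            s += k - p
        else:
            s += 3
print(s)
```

28

k=2,p=2: not 2>2, s = 0+3 = 3
k=2,p=3: not 2>3, s = 3+3 = 6
k=2,p=4: not 2>4, s = 6+3 = 9
k=3,p=2: 3>2, s = 9+1 = 10
k=3,p=3: not 3>3, s = 10+3 = 13
k=3,p=4: not 3>4, s = 13+3 = 16
k=4,p=2: 4>2, s = 16+2 = 18
k=4,p=3: 4>3, s = 18+1 = 19
k=4,p=4: not 4>4, s = 19+3 = 22
k=5,p=2: 5>2, s = 22+3 = 25
k=5,p=3: 5>3, s = 25+2 = 27
k=5,p=4: 5>4, s = 27+1 = 28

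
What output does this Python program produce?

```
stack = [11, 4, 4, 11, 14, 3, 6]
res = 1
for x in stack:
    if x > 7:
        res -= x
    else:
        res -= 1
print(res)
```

-39

x=11: >7, res = 1-11 = -10
x=4: not >7, res = (-10)-1 = -11
x=4: not >7, res = (-11)-1 = -12
x=11: >7, res = (-12)-11 = -23
x=14: >7, res = (-23)-14 = -37
x=3: not >7, res = (-37)-1 = -38
x=6: not >7, res = (-38)-1 = -39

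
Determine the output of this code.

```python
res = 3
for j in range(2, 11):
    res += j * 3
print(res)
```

j=2: res = 3+2*3 = 9
j=3: res = 9+3*3 = 18
j=4: res = 18+4*3 = 30
j=5: res = 30+5*3 = 45
j=6: res = 45+6*3 = 63
j=7: res = 63+7*3 = 84
j=8: res = 84+8*3 = 108
j=9: res = 108+9*3 = 135
j=10: res = 135+10*3 = 165

165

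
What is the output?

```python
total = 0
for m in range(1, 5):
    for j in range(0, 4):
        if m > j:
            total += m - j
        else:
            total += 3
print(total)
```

38

m=1,j=0: 1>0, total = 0+1 = 1
m=1,j=1: not 1>1, total = 1+3 = 4
m=1,j=2: not 1>2, total = 4+3 = 7
m=1,j=3: not 1>3, total = 7+3 = 10
m=2,j=0: 2>0, total = 10+2 = 12
m=2,j=1: 2>1, total = 12+1 = 13
m=2,j=2: not 2>2, total = 13+3 = 16
m=2,j=3: not 2>3, total = 16+3 = 19
m=3,j=0: 3>0, total = 19+3 = 22
m=3,j=1: 3>1, total = 22+2 = 24
m=3,j=2: 3>2, total = 24+1 = 25
m=3,j=3: not 3>3, total = 25+3 = 28
m=4,j=0: 4>0, total = 28+4 = 32
m=4,j=1: 4>1, total = 32+3 = 35
m=4,j=2: 4>2, total = 35+2 = 37
m=4,j=3: 4>3, total = 37+1 = 38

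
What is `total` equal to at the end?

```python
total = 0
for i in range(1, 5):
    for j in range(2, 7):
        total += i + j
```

i=1,j=2: total = 0+3 = 3
i=1,j=3: total = 3+4 = 7
i=1,j=4: total = 7+5 = 12
i=1,j=5: total = 12+6 = 18
i=1,j=6: total = 18+7 = 25
i=2,j=2: total = 25+4 = 29
i=2,j=3: total = 29+5 = 34
i=2,j=4: total = 34+6 = 40
i=2,j=5: total = 40+7 = 47
i=2,j=6: total = 47+8 = 55
i=3,j=2: total = 55+5 = 60
i=3,j=3: total = 60+6 = 66
i=3,j=4: total = 66+7 = 73
i=3,j=5: total = 73+8 = 81
i=3,j=6: total = 81+9 = 90
i=4,j=2: total = 90+6 = 96
i=4,j=3: total = 96+7 = 103
i=4,j=4: total = 103+8 = 111
i=4,j=5: total = 111+9 = 120
i=4,j=6: total = 120+10 = 130

130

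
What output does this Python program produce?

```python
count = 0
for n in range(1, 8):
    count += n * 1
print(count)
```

n=1: count = 0+1*1 = 1
n=2: count = 1+2*1 = 3
n=3: count = 3+3*1 = 6
n=4: count = 6+4*1 = 10
n=5: count = 10+5*1 = 15
n=6: count = 15+6*1 = 21
n=7: count = 21+7*1 = 28

28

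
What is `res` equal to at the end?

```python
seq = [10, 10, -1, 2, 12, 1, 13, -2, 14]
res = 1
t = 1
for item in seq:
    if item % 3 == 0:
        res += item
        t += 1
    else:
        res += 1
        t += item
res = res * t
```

1029

item=10: not %3==0, res = 1+1 = 2; t=11
item=10: not %3==0, res = 2+1 = 3; t=21
item=-1: not %3==0, res = 3+1 = 4; t=20
item=2: not %3==0, res = 4+1 = 5; t=22
item=12: %3==0, res = 5+12 = 17; t=23
item=1: not %3==0, res = 17+1 = 18; t=24
item=13: not %3==0, res = 18+1 = 19; t=37
item=-2: not %3==0, res = 19+1 = 20; t=35
item=14: not %3==0, res = 20+1 = 21; t=49
res*t = 21*49 = 1029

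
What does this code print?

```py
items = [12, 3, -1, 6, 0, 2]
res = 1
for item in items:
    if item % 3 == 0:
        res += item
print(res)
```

item=12: %3==0, res = 1+12 = 13
item=3: %3==0, res = 13+3 = 16
item=-1: not %3==0
item=6: %3==0, res = 16+6 = 22
item=0: %3==0, res = 22+0 = 22
item=2: not %3==0

22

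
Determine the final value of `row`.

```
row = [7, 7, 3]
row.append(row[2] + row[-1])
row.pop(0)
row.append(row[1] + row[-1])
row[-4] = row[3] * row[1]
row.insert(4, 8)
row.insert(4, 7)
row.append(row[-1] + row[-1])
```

append row[2]+row[-1] = 3+3 = 6 → [7, 7, 3, 6]
pop(0) removes 7 → [7, 3, 6]
append row[1]+row[-1] = 3+6 = 9 → [7, 3, 6, 9]
row[-4] = row[3]*row[1] = 9*3 = 27 → [27, 3, 6, 9]
insert 8 at 4 → [27, 3, 6, 9, 8]
insert 7 at 4 → [27, 3, 6, 9, 7, 8]
append row[-1]+row[-1] = 8+8 = 16 → [27, 3, 6, 9, 7, 8, 16]

[27, 3, 6, 9, 7, 8, 16]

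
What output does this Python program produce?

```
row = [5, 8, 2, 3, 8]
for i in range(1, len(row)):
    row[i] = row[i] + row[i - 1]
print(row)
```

i=1: row[1] = 8+5 = 13 → [5, 13, 2, 3, 8]
i=2: row[2] = 2+13 = 15 → [5, 13, 15, 3, 8]
i=3: row[3] = 3+15 = 18 → [5, 13, 15, 18, 8]
i=4: row[4] = 8+18 = 26 → [5, 13, 15, 18, 26]

[5, 13, 15, 18, 26]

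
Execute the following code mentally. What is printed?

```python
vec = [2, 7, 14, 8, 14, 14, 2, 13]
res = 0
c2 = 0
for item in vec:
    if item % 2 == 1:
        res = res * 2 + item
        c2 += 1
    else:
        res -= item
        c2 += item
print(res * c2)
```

-4760

item=2: not odd, res = 0-2 = -2; c2=2
item=7: odd, res = (-2)*2+7 = 3; c2=3
item=14: not odd, res = 3-14 = -11; c2=17
item=8: not odd, res = (-11)-8 = -19; c2=25
item=14: not odd, res = (-19)-14 = -33; c2=39
item=14: not odd, res = (-33)-14 = -47; c2=53
item=2: not odd, res = (-47)-2 = -49; c2=55
item=13: odd, res = (-49)*2+13 = -85; c2=56
res*c2 = (-85)*56 = -4760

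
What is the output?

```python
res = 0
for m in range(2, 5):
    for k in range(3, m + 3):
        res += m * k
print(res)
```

m=2,k=3: res = 0+6 = 6
m=2,k=4: res = 6+8 = 14
m=3,k=3: res = 14+9 = 23
m=3,k=4: res = 23+12 = 35
m=3,k=5: res = 35+15 = 50
m=4,k=3: res = 50+12 = 62
m=4,k=4: res = 62+16 = 78
m=4,k=5: res = 78+20 = 98
m=4,k=6: res = 98+24 = 122

122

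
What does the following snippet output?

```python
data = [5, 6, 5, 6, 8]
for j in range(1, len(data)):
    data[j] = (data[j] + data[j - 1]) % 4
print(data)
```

j=1: data[1] = (6+5)%4 = 3 → [5, 3, 5, 6, 8]
j=2: data[2] = (5+3)%4 = 0 → [5, 3, 0, 6, 8]
j=3: data[3] = (6+0)%4 = 2 → [5, 3, 0, 2, 8]
j=4: data[4] = (8+2)%4 = 2 → [5, 3, 0, 2, 2]

[5, 3, 0, 2, 2]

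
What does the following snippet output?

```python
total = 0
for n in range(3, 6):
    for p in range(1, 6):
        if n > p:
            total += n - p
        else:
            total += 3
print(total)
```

37

n=3,p=1: 3>1, total = 0+2 = 2
n=3,p=2: 3>2, total = 2+1 = 3
n=3,p=3: not 3>3, total = 3+3 = 6
n=3,p=4: not 3>4, total = 6+3 = 9
n=3,p=5: not 3>5, total = 9+3 = 12
n=4,p=1: 4>1, total = 12+3 = 15
n=4,p=2: 4>2, total = 15+2 = 17
n=4,p=3: 4>3, total = 17+1 = 18
n=4,p=4: not 4>4, total = 18+3 = 21
n=4,p=5: not 4>5, total = 21+3 = 24
n=5,p=1: 5>1, total = 24+4 = 28
n=5,p=2: 5>2, total = 28+3 = 31
n=5,p=3: 5>3, total = 31+2 = 33
n=5,p=4: 5>4, total = 33+1 = 34
n=5,p=5: not 5>5, total = 34+3 = 37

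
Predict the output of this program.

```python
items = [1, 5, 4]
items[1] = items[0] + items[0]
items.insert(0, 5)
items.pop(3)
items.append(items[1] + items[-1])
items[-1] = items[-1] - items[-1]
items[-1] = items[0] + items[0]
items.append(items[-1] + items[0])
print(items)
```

items[1] = items[0]+items[0] = 1+1 = 2 → [1, 2, 4]
insert 5 at 0 → [5, 1, 2, 4]
pop(3) removes 4 → [5, 1, 2]
append items[1]+items[-1] = 1+2 = 3 → [5, 1, 2, 3]
items[-1] = items[-1]-items[-1] = 3-3 = 0 → [5, 1, 2, 0]
items[-1] = items[0]+items[0] = 5+5 = 10 → [5, 1, 2, 10]
append items[-1]+items[0] = 10+5 = 15 → [5, 1, 2, 10, 15]

[5, 1, 2, 10, 15]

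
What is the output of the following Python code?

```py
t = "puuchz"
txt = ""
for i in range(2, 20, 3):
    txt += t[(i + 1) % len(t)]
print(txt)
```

i=2: add t[3]='c' → 'c'
i=5: add t[0]='p' → 'cp'
i=8: add t[3]='c' → 'cpc'
i=11: add t[0]='p' → 'cpcp'
i=14: add t[3]='c' → 'cpcpc'
i=17: add t[0]='p' → 'cpcpcp'

cpcpcp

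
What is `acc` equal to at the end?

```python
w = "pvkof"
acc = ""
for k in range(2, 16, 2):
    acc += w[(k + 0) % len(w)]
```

k=2: add w[2]='k' → 'k'
k=4: add w[4]='f' → 'kf'
k=6: add w[1]='v' → 'kfv'
k=8: add w[3]='o' → 'kfvo'
k=10: add w[0]='p' → 'kfvop'
k=12: add w[2]='k' → 'kfvopk'
k=14: add w[4]='f' → 'kfvopkf'

'kfvopkf'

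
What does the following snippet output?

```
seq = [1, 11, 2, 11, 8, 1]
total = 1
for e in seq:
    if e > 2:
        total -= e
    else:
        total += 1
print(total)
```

-26

e=1: not >2, total = 1+1 = 2
e=11: >2, total = 2-11 = -9
e=2: not >2, total = (-9)+1 = -8
e=11: >2, total = (-8)-11 = -19
e=8: >2, total = (-19)-8 = -27
e=1: not >2, total = (-27)+1 = -26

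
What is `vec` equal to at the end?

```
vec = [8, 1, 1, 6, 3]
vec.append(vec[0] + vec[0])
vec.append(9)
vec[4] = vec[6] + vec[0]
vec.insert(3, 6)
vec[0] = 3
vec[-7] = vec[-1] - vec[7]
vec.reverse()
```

append vec[0]+vec[0] = 8+8 = 16 → [8, 1, 1, 6, 3, 16]
append 9 → [8, 1, 1, 6, 3, 16, 9]
vec[4] = vec[6]+vec[0] = 9+8 = 17 → [8, 1, 1, 6, 17, 16, 9]
insert 6 at 3 → [8, 1, 1, 6, 6, 17, 16, 9]
vec[0] = 3 → [3, 1, 1, 6, 6, 17, 16, 9]
vec[-7] = vec[-1]-vec[7] = 9-9 = 0 → [3, 0, 1, 6, 6, 17, 16, 9]
reverse → [9, 16, 17, 6, 6, 1, 0, 3]

[9, 16, 17, 6, 6, 1, 0, 3]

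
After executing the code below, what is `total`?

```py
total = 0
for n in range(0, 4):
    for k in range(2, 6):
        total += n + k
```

n=0,k=2: total = 0+2 = 2
n=0,k=3: total = 2+3 = 5
n=0,k=4: total = 5+4 = 9
n=0,k=5: total = 9+5 = 14
n=1,k=2: total = 14+3 = 17
n=1,k=3: total = 17+4 = 21
n=1,k=4: total = 21+5 = 26
n=1,k=5: total = 26+6 = 32
n=2,k=2: total = 32+4 = 36
n=2,k=3: total = 36+5 = 41
n=2,k=4: total = 41+6 = 47
n=2,k=5: total = 47+7 = 54
n=3,k=2: total = 54+5 = 59
n=3,k=3: total = 59+6 = 65
n=3,k=4: total = 65+7 = 72
n=3,k=5: total = 72+8 = 80

80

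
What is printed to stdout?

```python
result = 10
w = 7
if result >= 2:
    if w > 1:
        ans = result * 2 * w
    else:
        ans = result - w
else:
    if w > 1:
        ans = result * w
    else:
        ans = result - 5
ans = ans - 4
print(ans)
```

136

result=10, w=7
result >= 2 is True; w > 1 is True
→ ans = result * 2 * w = 140
ans = 140-4 = 136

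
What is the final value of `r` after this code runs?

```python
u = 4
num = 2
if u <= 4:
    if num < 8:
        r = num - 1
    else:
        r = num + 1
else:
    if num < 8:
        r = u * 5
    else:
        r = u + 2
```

1

u=4, num=2
u <= 4 is True; num < 8 is True
→ r = num - 1 = 1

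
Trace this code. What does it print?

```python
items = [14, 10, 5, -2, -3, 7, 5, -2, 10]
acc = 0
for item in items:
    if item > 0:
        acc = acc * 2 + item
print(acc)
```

item=14: >0, acc = 0*2+14 = 14
item=10: >0, acc = 14*2+10 = 38
item=5: >0, acc = 38*2+5 = 81
item=-2: not >0
item=-3: not >0
item=7: >0, acc = 81*2+7 = 169
item=5: >0, acc = 169*2+5 = 343
item=-2: not >0
item=10: >0, acc = 343*2+10 = 696

696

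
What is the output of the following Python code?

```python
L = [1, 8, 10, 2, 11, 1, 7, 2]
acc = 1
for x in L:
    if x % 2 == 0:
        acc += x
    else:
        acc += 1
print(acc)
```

x=1: not even, acc = 1+1 = 2
x=8: even, acc = 2+8 = 10
x=10: even, acc = 10+10 = 20
x=2: even, acc = 20+2 = 22
x=11: not even, acc = 22+1 = 23
x=1: not even, acc = 23+1 = 24
x=7: not even, acc = 24+1 = 25
x=2: even, acc = 25+2 = 27

27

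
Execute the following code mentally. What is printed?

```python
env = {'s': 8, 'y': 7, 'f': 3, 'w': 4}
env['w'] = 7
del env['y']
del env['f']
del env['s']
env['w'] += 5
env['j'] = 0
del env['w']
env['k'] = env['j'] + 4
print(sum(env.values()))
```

4

env['w'] = 7 → {'s': 8, 'y': 7, 'f': 3, 'w': 7}
del 'y' → {'s': 8, 'f': 3, 'w': 7}
del 'f' → {'s': 8, 'w': 7}
del 's' → {'w': 7}
env['w'] = 7+5 = 12 → {'w': 12}
env['j'] = 0 → {'w': 12, 'j': 0}
del 'w' → {'j': 0}
env['k'] = env['j']+4 = 4 → {'j': 0, 'k': 4}
sum of values = 4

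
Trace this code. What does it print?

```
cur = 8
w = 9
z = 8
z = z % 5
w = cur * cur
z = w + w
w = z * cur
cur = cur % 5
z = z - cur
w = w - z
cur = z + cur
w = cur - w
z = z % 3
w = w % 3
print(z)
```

2

z = 8%5 = 3
w = 8*8 = 64
z = 64+64 = 128
w = 128*8 = 1024
cur = 8%5 = 3
z = 128-3 = 125
w = 1024-125 = 899
cur = 125+3 = 128
w = 128-899 = -771
z = 125%3 = 2
w = (-771)%3 = 0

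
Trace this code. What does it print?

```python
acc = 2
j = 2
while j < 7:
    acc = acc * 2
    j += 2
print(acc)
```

16

j=2: acc = 2*2 = 4
j=4: acc = 4*2 = 8
j=6: acc = 8*2 = 16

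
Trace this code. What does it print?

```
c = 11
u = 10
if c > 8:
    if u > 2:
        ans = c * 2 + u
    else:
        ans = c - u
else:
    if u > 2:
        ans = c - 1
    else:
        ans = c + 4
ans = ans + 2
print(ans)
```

34

c=11, u=10
c > 8 is True; u > 2 is True
→ ans = c * 2 + u = 32
ans = 32+2 = 34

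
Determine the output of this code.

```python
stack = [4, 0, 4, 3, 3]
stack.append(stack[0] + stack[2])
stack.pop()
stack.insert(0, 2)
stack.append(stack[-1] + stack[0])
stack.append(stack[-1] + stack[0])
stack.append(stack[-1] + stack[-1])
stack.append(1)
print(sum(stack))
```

43

append stack[0]+stack[2] = 4+4 = 8 → [4, 0, 4, 3, 3, 8]
pop() removes 8 → [4, 0, 4, 3, 3]
insert 2 at 0 → [2, 4, 0, 4, 3, 3]
append stack[-1]+stack[0] = 3+2 = 5 → [2, 4, 0, 4, 3, 3, 5]
append stack[-1]+stack[0] = 5+2 = 7 → [2, 4, 0, 4, 3, 3, 5, 7]
append stack[-1]+stack[-1] = 7+7 = 14 → [2, 4, 0, 4, 3, 3, 5, 7, 14]
append 1 → [2, 4, 0, 4, 3, 3, 5, 7, 14, 1]
sum = 43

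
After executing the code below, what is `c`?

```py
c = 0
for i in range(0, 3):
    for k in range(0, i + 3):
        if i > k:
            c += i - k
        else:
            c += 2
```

i=0,k=0: not 0>0, c = 0+2 = 2
i=0,k=1: not 0>1, c = 2+2 = 4
i=0,k=2: not 0>2, c = 4+2 = 6
i=1,k=0: 1>0, c = 6+1 = 7
i=1,k=1: not 1>1, c = 7+2 = 9
i=1,k=2: not 1>2, c = 9+2 = 11
i=1,k=3: not 1>3, c = 11+2 = 13
i=2,k=0: 2>0, c = 13+2 = 15
i=2,k=1: 2>1, c = 15+1 = 16
i=2,k=2: not 2>2, c = 16+2 = 18
i=2,k=3: not 2>3, c = 18+2 = 20
i=2,k=4: not 2>4, c = 20+2 = 22

22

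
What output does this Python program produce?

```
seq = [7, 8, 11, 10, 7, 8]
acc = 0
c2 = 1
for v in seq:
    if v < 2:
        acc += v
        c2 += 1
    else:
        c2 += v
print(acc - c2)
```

v=7: not <2; c2=8
v=8: not <2; c2=16
v=11: not <2; c2=27
v=10: not <2; c2=37
v=7: not <2; c2=44
v=8: not <2; c2=52
acc-c2 = 0-52 = -52

-52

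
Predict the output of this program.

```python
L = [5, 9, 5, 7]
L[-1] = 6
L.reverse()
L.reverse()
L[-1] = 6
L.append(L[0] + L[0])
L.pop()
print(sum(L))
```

L[-1] = 6 → [5, 9, 5, 6]
reverse → [6, 5, 9, 5]
reverse → [5, 9, 5, 6]
L[-1] = 6 → [5, 9, 5, 6]
append L[0]+L[0] = 5+5 = 10 → [5, 9, 5, 6, 10]
pop() removes 10 → [5, 9, 5, 6]
sum = 25

25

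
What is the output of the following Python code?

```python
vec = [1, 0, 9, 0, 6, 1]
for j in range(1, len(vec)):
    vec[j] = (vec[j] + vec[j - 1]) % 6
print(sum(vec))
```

j=1: vec[1] = (0+1)%6 = 1 → [1, 1, 9, 0, 6, 1]
j=2: vec[2] = (9+1)%6 = 4 → [1, 1, 4, 0, 6, 1]
j=3: vec[3] = (0+4)%6 = 4 → [1, 1, 4, 4, 6, 1]
j=4: vec[4] = (6+4)%6 = 4 → [1, 1, 4, 4, 4, 1]
j=5: vec[5] = (1+4)%6 = 5 → [1, 1, 4, 4, 4, 5]
sum = 19

19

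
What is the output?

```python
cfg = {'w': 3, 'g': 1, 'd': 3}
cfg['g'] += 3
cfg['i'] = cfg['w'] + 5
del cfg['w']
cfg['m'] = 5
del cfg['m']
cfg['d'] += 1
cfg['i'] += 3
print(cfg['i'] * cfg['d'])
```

44

cfg['g'] = 1+3 = 4 → {'w': 3, 'g': 4, 'd': 3}
cfg['i'] = cfg['w']+5 = 8 → {'w': 3, 'g': 4, 'd': 3, 'i': 8}
del 'w' → {'g': 4, 'd': 3, 'i': 8}
cfg['m'] = 5 → {'g': 4, 'd': 3, 'i': 8, 'm': 5}
del 'm' → {'g': 4, 'd': 3, 'i': 8}
cfg['d'] = 3+1 = 4 → {'g': 4, 'd': 4, 'i': 8}
cfg['i'] = 8+3 = 11 → {'g': 4, 'd': 4, 'i': 11}
cfg['i']*cfg['d'] = 11*4 = 44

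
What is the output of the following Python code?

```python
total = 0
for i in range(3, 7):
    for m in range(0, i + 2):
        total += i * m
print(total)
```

363

i=3,m=0: total = 0+0 = 0
i=3,m=1: total = 0+3 = 3
i=3,m=2: total = 3+6 = 9
i=3,m=3: total = 9+9 = 18
i=3,m=4: total = 18+12 = 30
i=4,m=0: total = 30+0 = 30
i=4,m=1: total = 30+4 = 34
i=4,m=2: total = 34+8 = 42
i=4,m=3: total = 42+12 = 54
i=4,m=4: total = 54+16 = 70
i=4,m=5: total = 70+20 = 90
i=5,m=0: total = 90+0 = 90
i=5,m=1: total = 90+5 = 95
i=5,m=2: total = 95+10 = 105
i=5,m=3: total = 105+15 = 120
i=5,m=4: total = 120+20 = 140
i=5,m=5: total = 140+25 = 165
i=5,m=6: total = 165+30 = 195
i=6,m=0: total = 195+0 = 195
i=6,m=1: total = 195+6 = 201
i=6,m=2: total = 201+12 = 213
i=6,m=3: total = 213+18 = 231
i=6,m=4: total = 231+24 = 255
i=6,m=5: total = 255+30 = 285
i=6,m=6: total = 285+36 = 321
i=6,m=7: total = 321+42 = 363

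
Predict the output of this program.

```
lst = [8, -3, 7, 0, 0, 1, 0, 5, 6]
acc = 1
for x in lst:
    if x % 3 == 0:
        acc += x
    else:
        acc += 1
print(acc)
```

x=8: not %3==0, acc = 1+1 = 2
x=-3: %3==0, acc = 2+(-3) = -1
x=7: not %3==0, acc = (-1)+1 = 0
x=0: %3==0, acc = 0+0 = 0
x=0: %3==0, acc = 0+0 = 0
x=1: not %3==0, acc = 0+1 = 1
x=0: %3==0, acc = 1+0 = 1
x=5: not %3==0, acc = 1+1 = 2
x=6: %3==0, acc = 2+6 = 8

8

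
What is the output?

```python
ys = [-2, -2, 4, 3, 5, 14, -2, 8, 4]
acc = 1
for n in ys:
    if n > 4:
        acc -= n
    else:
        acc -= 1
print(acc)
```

-32

n=-2: not >4, acc = 1-1 = 0
n=-2: not >4, acc = 0-1 = -1
n=4: not >4, acc = (-1)-1 = -2
n=3: not >4, acc = (-2)-1 = -3
n=5: >4, acc = (-3)-5 = -8
n=14: >4, acc = (-8)-14 = -22
n=-2: not >4, acc = (-22)-1 = -23
n=8: >4, acc = (-23)-8 = -31
n=4: not >4, acc = (-31)-1 = -32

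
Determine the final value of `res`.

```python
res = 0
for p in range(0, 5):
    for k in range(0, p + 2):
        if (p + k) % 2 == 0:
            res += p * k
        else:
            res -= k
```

p=0,k=0: even sum, res = 0+0 = 0
p=0,k=1: odd sum, res = 0-1 = -1
p=1,k=0: odd sum, res = (-1)-0 = -1
p=1,k=1: even sum, res = (-1)+1 = 0
p=1,k=2: odd sum, res = 0-2 = -2
p=2,k=0: even sum, res = (-2)+0 = -2
p=2,k=1: odd sum, res = (-2)-1 = -3
p=2,k=2: even sum, res = (-3)+4 = 1
p=2,k=3: odd sum, res = 1-3 = -2
p=3,k=0: odd sum, res = (-2)-0 = -2
p=3,k=1: even sum, res = (-2)+3 = 1
p=3,k=2: odd sum, res = 1-2 = -1
p=3,k=3: even sum, res = (-1)+9 = 8
p=3,k=4: odd sum, res = 8-4 = 4
p=4,k=0: even sum, res = 4+0 = 4
p=4,k=1: odd sum, res = 4-1 = 3
p=4,k=2: even sum, res = 3+8 = 11
p=4,k=3: odd sum, res = 11-3 = 8
p=4,k=4: even sum, res = 8+16 = 24
p=4,k=5: odd sum, res = 24-5 = 19

19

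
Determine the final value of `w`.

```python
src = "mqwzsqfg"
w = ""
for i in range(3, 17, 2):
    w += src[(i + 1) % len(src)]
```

'sfmwsfm'

i=3: add src[4]='s' → 's'
i=5: add src[6]='f' → 'sf'
i=7: add src[0]='m' → 'sfm'
i=9: add src[2]='w' → 'sfmw'
i=11: add src[4]='s' → 'sfmws'
i=13: add src[6]='f' → 'sfmwsf'
i=15: add src[0]='m' → 'sfmwsfm'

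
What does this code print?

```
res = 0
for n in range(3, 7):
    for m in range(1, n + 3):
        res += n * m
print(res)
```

485

n=3,m=1: res = 0+3 = 3
n=3,m=2: res = 3+6 = 9
n=3,m=3: res = 9+9 = 18
n=3,m=4: res = 18+12 = 30
n=3,m=5: res = 30+15 = 45
n=4,m=1: res = 45+4 = 49
n=4,m=2: res = 49+8 = 57
n=4,m=3: res = 57+12 = 69
n=4,m=4: res = 69+16 = 85
n=4,m=5: res = 85+20 = 105
n=4,m=6: res = 105+24 = 129
n=5,m=1: res = 129+5 = 134
n=5,m=2: res = 134+10 = 144
n=5,m=3: res = 144+15 = 159
n=5,m=4: res = 159+20 = 179
n=5,m=5: res = 179+25 = 204
n=5,m=6: res = 204+30 = 234
n=5,m=7: res = 234+35 = 269
n=6,m=1: res = 269+6 = 275
n=6,m=2: res = 275+12 = 287
n=6,m=3: res = 287+18 = 305
n=6,m=4: res = 305+24 = 329
n=6,m=5: res = 329+30 = 359
n=6,m=6: res = 359+36 = 395
n=6,m=7: res = 395+42 = 437
n=6,m=8: res = 437+48 = 485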